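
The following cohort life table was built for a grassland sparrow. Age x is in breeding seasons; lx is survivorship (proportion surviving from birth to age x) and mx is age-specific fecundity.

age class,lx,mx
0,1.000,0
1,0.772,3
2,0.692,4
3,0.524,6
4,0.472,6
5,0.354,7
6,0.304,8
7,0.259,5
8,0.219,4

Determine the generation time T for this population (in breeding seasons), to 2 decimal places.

3.95

lx·mx: 0, 2.316, 2.768, 3.144, 2.832, 2.478, 2.432, 1.295, 0.876 → R0 = 18.141
x·lx·mx: 0, 2.316, 5.536, 9.432, 11.328, 12.39, 14.592, 9.065, 7.008 → Σ = 71.667
T = 71.667 / 18.141 = 3.950554… → 3.95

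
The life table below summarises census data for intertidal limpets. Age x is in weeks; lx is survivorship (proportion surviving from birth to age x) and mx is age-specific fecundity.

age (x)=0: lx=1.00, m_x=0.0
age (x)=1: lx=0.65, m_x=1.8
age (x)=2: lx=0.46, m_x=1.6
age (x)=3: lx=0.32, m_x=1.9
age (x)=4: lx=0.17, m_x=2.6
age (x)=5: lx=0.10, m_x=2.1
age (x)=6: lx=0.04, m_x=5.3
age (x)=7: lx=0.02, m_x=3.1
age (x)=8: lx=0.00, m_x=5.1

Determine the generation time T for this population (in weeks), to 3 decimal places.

lx·mx: 0, 1.17, 0.736, 0.608, 0.442, 0.21, 0.212, 0.062, 0 → R0 = 3.44
x·lx·mx: 0, 1.17, 1.472, 1.824, 1.768, 1.05, 1.272, 0.434, 0 → Σ = 8.99
T = 8.99 / 3.44 = 2.613372… → 2.613

2.613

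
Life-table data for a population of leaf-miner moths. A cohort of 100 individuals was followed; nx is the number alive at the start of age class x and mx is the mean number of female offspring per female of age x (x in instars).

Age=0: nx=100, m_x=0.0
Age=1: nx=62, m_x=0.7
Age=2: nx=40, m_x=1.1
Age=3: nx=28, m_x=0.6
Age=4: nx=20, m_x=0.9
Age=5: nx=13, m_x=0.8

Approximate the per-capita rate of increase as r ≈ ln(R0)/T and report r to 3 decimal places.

lx = nx/n0 = nx/100: 1, 0.62, 0.4, 0.28, 0.2, 0.13
R0 = Σ lx·mx = 0 + 0.434 + 0.44 + 0.168 + 0.18 + 0.104 = 1.326
Σ x·lx·mx = 3.058; T = 3.058/1.326 = 2.30618…
r ≈ ln(R0)/T = ln(1.326)/2.30618… = 0.12235… → 0.122

0.122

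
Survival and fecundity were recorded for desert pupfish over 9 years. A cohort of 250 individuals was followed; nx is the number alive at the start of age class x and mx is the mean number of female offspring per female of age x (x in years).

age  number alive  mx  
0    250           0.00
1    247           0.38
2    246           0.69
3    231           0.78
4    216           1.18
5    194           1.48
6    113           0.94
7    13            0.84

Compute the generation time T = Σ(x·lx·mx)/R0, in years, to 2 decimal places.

3.76

lx = nx/n0 = nx/250: 1, 0.988, 0.984, 0.924, 0.864, 0.776, 0.452, 0.052
lx·mx: 0, 0.37544, 0.67896, 0.72072, 1.01952, 1.14848, 0.42488, 0.04368 → R0 = 4.41168
x·lx·mx: 0, 0.37544, 1.35792, 2.16216, 4.07808, 5.7424, 2.54928, 0.30576 → Σ = 16.57104
T = 16.57104 / 4.41168 = 3.756175… → 3.76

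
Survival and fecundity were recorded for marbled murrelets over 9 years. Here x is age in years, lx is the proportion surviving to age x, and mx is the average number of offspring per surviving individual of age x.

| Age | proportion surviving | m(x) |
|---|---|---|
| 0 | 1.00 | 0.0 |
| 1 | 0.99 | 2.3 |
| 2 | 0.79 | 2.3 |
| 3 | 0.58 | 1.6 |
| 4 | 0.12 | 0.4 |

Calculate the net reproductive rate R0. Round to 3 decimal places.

5.070

lx·mx by age: 0, 2.277, 1.817, 0.928, 0.048
R0 = Σ lx·mx = 5.07 → 5.070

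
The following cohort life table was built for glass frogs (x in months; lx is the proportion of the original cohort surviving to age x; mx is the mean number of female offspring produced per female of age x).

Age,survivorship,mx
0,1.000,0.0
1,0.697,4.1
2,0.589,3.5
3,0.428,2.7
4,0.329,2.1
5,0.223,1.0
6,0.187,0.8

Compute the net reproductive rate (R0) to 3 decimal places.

7.138

lx·mx by age: 0, 2.8577, 2.0615, 1.1556, 0.6909, 0.223, 0.1496
R0 = Σ lx·mx = 7.1383 → 7.138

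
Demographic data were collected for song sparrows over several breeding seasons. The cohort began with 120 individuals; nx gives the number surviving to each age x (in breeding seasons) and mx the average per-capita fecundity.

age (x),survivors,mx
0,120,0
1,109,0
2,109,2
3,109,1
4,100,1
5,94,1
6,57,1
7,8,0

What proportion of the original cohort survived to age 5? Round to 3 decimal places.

l_5 = n_5/n_0 = 94/120 = 0.783333… → 0.783

0.783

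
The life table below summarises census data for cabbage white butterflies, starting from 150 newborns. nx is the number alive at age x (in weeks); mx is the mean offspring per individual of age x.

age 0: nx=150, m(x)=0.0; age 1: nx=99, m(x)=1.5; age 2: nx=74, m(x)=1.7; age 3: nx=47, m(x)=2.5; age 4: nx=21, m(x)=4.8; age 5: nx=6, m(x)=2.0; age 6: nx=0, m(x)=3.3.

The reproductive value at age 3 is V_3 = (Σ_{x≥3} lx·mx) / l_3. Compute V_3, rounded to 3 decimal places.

4.900

lx = nx/n0 = nx/150: 1, 0.66, 0.49333…, 0.31333…, 0.14, 0.04, 0
lx·mx for x ≥ 3: 0.783333…, 0.672, 0.08, 0 → sum = 1.535333…
V_3 = 1.535333… / l_3 = 1.535333… / 0.313333… = 4.9… → 4.900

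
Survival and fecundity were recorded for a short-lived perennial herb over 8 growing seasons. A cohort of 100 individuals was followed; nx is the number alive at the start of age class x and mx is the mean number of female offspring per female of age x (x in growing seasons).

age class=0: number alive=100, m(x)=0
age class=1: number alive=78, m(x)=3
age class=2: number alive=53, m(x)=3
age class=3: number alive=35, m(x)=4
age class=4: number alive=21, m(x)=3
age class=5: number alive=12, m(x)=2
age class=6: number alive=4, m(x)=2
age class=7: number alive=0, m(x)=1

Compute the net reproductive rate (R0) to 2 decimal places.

lx = nx/n0 = nx/100: 1, 0.78, 0.53, 0.35, 0.21, 0.12, 0.04, 0
lx·mx by age: 0, 2.34, 1.59, 1.4, 0.63, 0.24, 0.08, 0
R0 = Σ lx·mx = 6.28 → 6.28

6.28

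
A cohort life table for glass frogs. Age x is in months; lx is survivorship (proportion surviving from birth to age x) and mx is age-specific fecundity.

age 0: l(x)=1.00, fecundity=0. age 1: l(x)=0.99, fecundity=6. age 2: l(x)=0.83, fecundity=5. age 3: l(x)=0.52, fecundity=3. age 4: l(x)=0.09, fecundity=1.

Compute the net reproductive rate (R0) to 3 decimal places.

lx·mx by age: 0, 5.94, 4.15, 1.56, 0.09
R0 = Σ lx·mx = 11.74 → 11.740

11.740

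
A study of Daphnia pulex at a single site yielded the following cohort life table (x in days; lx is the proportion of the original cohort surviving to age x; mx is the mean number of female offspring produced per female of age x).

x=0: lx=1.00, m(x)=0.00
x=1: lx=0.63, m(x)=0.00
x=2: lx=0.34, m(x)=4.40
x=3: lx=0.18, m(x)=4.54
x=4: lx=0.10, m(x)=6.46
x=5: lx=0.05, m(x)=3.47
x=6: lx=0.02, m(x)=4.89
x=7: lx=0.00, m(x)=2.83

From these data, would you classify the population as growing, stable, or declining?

R0 = Σ lx·mx = 0 + 0 + 1.496 + 0.8172 + 0.646 + 0.1735 + 0.0978 + 0 = 3.2305
R0 > 1, so the population is growing.

growing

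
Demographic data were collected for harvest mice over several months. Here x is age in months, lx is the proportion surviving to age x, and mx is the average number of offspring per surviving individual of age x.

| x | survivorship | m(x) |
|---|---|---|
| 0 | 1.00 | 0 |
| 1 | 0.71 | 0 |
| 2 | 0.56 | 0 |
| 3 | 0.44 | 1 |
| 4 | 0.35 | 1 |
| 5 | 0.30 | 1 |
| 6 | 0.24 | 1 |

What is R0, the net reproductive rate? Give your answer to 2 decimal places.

1.33

lx·mx by age: 0, 0, 0, 0.44, 0.35, 0.3, 0.24
R0 = Σ lx·mx = 1.33 → 1.33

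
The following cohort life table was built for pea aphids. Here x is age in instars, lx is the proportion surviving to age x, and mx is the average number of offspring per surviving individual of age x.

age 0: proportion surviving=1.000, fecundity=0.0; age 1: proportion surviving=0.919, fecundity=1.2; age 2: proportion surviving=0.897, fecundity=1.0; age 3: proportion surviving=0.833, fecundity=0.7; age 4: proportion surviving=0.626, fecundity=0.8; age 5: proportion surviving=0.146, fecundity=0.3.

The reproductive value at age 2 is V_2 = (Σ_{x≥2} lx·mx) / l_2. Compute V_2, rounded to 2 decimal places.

2.26

lx·mx for x ≥ 2: 0.897, 0.5831, 0.5008, 0.0438 → sum = 2.0247
V_2 = 2.0247 / l_2 = 2.0247 / 0.897 = 2.257191… → 2.26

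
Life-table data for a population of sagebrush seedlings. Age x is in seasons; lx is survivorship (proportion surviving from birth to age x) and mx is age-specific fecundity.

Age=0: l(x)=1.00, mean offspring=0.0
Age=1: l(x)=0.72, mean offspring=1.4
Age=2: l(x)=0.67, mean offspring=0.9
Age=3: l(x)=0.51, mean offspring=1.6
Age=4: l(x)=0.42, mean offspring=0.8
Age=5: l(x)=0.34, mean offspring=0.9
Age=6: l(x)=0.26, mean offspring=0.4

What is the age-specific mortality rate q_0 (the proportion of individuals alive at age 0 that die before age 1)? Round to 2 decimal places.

q_0 = (l_0 − l_1) / l_0 = (1 − 0.72) / 1
     = 0.28 / 1 = 0.28 → 0.28

0.28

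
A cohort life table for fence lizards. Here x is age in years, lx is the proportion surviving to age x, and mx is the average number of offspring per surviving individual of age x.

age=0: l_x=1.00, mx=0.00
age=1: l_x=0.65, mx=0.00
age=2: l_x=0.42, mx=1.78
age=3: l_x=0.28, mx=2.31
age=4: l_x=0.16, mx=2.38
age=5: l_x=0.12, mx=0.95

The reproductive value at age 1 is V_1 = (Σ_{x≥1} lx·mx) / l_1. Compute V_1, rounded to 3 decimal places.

2.906

lx·mx for x ≥ 1: 0, 0.7476, 0.6468, 0.3808, 0.114 → sum = 1.8892
V_1 = 1.8892 / l_1 = 1.8892 / 0.65 = 2.906462… → 2.906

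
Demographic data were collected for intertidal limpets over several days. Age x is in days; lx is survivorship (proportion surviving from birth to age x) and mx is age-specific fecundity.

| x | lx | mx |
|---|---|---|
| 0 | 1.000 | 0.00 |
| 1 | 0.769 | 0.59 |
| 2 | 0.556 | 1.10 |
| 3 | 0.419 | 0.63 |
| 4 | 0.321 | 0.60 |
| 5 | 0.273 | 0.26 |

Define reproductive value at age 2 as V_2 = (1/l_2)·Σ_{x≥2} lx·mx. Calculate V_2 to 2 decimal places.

2.05

lx·mx for x ≥ 2: 0.6116, 0.26397, 0.1926, 0.07098 → sum = 1.13915
V_2 = 1.13915 / l_2 = 1.13915 / 0.556 = 2.048831… → 2.05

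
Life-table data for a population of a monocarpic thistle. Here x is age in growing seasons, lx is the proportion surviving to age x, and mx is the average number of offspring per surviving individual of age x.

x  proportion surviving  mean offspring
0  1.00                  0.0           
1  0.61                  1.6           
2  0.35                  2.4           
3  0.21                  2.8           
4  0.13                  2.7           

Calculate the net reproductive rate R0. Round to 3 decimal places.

lx·mx by age: 0, 0.976, 0.84, 0.588, 0.351
R0 = Σ lx·mx = 2.755 → 2.755

2.755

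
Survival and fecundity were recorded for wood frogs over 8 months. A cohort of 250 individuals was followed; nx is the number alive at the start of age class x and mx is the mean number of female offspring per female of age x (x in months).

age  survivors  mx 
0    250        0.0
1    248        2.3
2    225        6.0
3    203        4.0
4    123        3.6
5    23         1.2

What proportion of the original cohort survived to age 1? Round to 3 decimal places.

l_1 = n_1/n_0 = 248/250 = 0.992 → 0.992

0.992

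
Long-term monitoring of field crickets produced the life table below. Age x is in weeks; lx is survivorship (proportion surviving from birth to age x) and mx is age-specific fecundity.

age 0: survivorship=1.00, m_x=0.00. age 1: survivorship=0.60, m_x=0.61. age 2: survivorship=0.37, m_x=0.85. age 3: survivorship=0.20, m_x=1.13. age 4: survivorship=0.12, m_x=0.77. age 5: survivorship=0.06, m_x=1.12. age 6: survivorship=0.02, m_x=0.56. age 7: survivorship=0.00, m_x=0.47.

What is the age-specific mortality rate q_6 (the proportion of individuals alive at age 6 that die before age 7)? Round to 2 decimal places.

q_6 = (l_6 − l_7) / l_6 = (0.02 − 0) / 0.02
     = 0.02 / 0.02 = 1 → 1.00

1.00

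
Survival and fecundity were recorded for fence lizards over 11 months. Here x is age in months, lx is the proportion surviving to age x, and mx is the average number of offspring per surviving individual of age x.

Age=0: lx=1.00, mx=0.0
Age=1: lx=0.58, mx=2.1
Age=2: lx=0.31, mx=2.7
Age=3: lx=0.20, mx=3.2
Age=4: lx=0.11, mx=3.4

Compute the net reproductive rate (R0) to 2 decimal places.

lx·mx by age: 0, 1.218, 0.837, 0.64, 0.374
R0 = Σ lx·mx = 3.069 → 3.07

3.07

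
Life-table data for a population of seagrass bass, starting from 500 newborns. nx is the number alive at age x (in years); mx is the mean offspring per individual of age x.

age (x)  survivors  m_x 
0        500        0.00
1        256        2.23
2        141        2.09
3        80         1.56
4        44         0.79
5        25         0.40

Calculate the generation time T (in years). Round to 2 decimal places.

lx = nx/n0 = nx/500: 1, 0.512, 0.282, 0.16, 0.088, 0.05
lx·mx: 0, 1.14176, 0.58938, 0.2496, 0.06952, 0.02 → R0 = 2.07026
x·lx·mx: 0, 1.14176, 1.17876, 0.7488, 0.27808, 0.1 → Σ = 3.4474
T = 3.4474 / 2.07026 = 1.665201… → 1.67

1.67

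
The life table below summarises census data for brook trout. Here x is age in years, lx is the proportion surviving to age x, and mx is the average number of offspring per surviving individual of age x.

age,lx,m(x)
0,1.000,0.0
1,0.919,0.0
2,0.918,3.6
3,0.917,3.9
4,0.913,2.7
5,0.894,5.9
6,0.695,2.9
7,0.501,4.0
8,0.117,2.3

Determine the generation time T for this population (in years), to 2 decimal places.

4.33

lx·mx: 0, 0, 3.3048, 3.5763, 2.4651, 5.2746, 2.0155, 2.004, 0.2691 → R0 = 18.9094
x·lx·mx: 0, 0, 6.6096, 10.7289, 9.8604, 26.373, 12.093, 14.028, 2.1528 → Σ = 81.8457
T = 81.8457 / 18.9094 = 4.328308… → 4.33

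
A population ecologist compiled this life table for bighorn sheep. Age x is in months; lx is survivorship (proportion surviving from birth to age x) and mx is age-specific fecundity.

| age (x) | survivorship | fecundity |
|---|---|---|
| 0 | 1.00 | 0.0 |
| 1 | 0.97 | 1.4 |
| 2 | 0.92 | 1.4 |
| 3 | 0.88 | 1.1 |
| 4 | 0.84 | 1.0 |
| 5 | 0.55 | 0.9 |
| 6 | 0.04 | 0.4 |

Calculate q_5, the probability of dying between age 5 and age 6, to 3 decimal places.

q_5 = (l_5 − l_6) / l_5 = (0.55 − 0.04) / 0.55
     = 0.51 / 0.55 = 0.927273… → 0.927

0.927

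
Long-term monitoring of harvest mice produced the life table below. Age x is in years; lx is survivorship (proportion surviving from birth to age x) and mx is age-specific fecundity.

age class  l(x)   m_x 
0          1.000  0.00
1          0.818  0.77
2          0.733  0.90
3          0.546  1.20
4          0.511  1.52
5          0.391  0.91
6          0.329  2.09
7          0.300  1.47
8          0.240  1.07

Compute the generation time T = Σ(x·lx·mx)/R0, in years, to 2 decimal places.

lx·mx: 0, 0.62986, 0.6597, 0.6552, 0.77672, 0.35581, 0.68761, 0.441, 0.2568 → R0 = 4.4627
x·lx·mx: 0, 0.62986, 1.3194, 1.9656, 3.10688, 1.77905, 4.12566, 3.087, 2.0544 → Σ = 18.06785
T = 18.06785 / 4.4627 = 4.048636… → 4.05

4.05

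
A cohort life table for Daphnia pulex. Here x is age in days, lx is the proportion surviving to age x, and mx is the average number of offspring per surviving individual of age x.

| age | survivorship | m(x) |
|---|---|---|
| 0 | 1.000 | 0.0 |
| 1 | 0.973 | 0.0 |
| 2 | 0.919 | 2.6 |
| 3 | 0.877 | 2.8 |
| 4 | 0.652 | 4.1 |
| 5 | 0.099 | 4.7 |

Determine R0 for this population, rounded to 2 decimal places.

7.98

lx·mx by age: 0, 0, 2.3894, 2.4556, 2.6732, 0.4653
R0 = Σ lx·mx = 7.9835 → 7.98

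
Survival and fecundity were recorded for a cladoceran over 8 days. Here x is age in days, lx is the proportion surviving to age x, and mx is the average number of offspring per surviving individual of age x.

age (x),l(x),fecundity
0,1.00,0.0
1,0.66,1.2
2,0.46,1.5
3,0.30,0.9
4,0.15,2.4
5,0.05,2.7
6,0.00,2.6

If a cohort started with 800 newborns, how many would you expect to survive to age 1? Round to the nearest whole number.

528

Expected survivors = N0 · l_1 = 800 × 0.66 = 528 → 528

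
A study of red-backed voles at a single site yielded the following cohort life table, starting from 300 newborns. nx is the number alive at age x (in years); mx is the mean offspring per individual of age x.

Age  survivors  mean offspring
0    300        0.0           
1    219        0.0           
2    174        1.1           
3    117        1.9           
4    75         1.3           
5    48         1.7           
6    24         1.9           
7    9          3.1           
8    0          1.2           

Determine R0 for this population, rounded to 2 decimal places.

2.22

lx = nx/n0 = nx/300: 1, 0.73, 0.58, 0.39, 0.25, 0.16, 0.08, 0.03, 0
lx·mx by age: 0, 0, 0.638, 0.741, 0.325, 0.272, 0.152, 0.093, 0
R0 = Σ lx·mx = 2.221 → 2.22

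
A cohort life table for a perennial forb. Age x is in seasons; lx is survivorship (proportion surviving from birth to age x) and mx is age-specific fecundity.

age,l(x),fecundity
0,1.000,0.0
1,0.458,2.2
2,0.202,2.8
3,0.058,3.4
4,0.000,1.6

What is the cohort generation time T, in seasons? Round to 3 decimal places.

lx·mx: 0, 1.0076, 0.5656, 0.1972, 0 → R0 = 1.7704
x·lx·mx: 0, 1.0076, 1.1312, 0.5916, 0 → Σ = 2.7304
T = 2.7304 / 1.7704 = 1.54225… → 1.542

1.542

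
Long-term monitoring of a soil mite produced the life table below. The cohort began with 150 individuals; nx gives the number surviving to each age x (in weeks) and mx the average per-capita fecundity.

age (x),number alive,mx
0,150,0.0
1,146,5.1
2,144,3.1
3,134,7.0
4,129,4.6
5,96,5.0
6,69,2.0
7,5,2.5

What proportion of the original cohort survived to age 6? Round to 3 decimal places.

l_6 = n_6/n_0 = 69/150 = 0.46 → 0.460

0.460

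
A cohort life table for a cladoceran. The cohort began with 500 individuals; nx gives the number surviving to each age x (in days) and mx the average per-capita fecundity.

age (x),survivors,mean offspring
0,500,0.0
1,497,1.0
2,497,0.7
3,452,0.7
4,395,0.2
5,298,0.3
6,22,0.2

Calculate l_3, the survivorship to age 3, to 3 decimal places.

l_3 = n_3/n_0 = 452/500 = 0.904 → 0.904

0.904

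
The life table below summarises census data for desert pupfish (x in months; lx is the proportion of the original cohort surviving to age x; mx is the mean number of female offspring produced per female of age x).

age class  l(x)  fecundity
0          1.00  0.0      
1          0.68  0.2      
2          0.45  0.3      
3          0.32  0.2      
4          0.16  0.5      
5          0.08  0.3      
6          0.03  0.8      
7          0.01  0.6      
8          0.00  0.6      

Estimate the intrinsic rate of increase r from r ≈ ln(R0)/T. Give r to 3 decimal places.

-0.290

R0 = Σ lx·mx = 0 + 0.136 + 0.135 + 0.064 + 0.08 + 0.024 + 0.024 + 0.006 + 0 = 0.469
Σ x·lx·mx = 1.224; T = 1.224/0.469 = 2.60981…
r ≈ ln(R0)/T = ln(0.469)/2.60981… = -0.29012… → -0.290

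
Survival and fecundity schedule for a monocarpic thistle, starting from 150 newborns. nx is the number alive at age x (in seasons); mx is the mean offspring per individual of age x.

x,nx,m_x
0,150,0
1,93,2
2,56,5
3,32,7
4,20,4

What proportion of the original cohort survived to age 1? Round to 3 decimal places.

0.620

l_1 = n_1/n_0 = 93/150 = 0.62 → 0.620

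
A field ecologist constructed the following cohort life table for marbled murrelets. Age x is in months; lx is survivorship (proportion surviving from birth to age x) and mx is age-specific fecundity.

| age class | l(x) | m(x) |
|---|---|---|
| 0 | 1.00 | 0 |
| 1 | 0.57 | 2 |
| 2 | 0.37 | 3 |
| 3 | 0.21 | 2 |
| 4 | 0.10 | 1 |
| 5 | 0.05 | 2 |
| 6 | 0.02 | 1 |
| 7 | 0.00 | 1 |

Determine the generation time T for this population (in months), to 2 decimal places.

lx·mx: 0, 1.14, 1.11, 0.42, 0.1, 0.1, 0.02, 0 → R0 = 2.89
x·lx·mx: 0, 1.14, 2.22, 1.26, 0.4, 0.5, 0.12, 0 → Σ = 5.64
T = 5.64 / 2.89 = 1.951557… → 1.95

1.95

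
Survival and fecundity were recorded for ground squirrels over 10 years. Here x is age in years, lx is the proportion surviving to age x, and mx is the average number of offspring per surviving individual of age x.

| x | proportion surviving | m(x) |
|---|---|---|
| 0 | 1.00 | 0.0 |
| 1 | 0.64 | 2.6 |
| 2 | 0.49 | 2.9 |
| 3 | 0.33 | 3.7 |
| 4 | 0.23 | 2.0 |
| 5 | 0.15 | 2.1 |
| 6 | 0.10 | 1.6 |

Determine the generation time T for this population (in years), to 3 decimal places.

lx·mx: 0, 1.664, 1.421, 1.221, 0.46, 0.315, 0.16 → R0 = 5.241
x·lx·mx: 0, 1.664, 2.842, 3.663, 1.84, 1.575, 0.96 → Σ = 12.544
T = 12.544 / 5.241 = 2.393436… → 2.393

2.393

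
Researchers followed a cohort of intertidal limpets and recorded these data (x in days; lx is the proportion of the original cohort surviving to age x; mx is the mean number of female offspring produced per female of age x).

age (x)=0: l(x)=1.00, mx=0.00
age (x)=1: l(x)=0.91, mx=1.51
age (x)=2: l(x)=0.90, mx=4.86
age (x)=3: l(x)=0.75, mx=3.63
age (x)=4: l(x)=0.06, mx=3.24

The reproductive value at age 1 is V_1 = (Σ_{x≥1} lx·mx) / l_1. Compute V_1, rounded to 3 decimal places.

lx·mx for x ≥ 1: 1.3741, 4.374, 2.7225, 0.1944 → sum = 8.665
V_1 = 8.665 / l_1 = 8.665 / 0.91 = 9.521978… → 9.522

9.522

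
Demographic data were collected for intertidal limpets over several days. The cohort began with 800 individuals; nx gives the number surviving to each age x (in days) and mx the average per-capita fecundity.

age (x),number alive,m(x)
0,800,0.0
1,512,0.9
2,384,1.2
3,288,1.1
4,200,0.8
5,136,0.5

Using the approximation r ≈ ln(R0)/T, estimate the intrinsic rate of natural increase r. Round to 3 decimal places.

0.268

lx = nx/n0 = nx/800: 1, 0.64, 0.48, 0.36, 0.25, 0.17
R0 = Σ lx·mx = 0 + 0.576 + 0.576 + 0.396 + 0.2 + 0.085 = 1.833
Σ x·lx·mx = 4.141; T = 4.141/1.833 = 2.25914…
r ≈ ln(R0)/T = ln(1.833)/2.25914… = 0.26822… → 0.268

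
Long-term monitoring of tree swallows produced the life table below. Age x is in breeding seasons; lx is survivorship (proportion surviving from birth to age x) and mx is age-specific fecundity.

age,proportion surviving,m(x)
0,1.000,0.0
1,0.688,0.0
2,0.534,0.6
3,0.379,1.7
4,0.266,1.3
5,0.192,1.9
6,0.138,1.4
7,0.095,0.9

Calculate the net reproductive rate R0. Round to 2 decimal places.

lx·mx by age: 0, 0, 0.3204, 0.6443, 0.3458, 0.3648, 0.1932, 0.0855
R0 = Σ lx·mx = 1.954 → 1.95

1.95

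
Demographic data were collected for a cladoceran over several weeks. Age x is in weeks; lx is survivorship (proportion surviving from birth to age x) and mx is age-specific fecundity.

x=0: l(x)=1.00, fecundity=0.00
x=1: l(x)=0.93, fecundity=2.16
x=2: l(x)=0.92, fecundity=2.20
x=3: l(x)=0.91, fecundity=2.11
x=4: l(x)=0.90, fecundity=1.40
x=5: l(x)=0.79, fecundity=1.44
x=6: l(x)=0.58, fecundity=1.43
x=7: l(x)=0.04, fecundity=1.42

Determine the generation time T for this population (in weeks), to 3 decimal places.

lx·mx: 0, 2.0088, 2.024, 1.9201, 1.26, 1.1376, 0.8294, 0.0568 → R0 = 9.2367
x·lx·mx: 0, 2.0088, 4.048, 5.7603, 5.04, 5.688, 4.9764, 0.3976 → Σ = 27.9191
T = 27.9191 / 9.2367 = 3.022627… → 3.023

3.023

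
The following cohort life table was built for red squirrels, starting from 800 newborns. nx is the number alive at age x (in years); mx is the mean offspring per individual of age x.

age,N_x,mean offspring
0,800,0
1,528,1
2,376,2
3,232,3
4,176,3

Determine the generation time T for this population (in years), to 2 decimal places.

lx = nx/n0 = nx/800: 1, 0.66, 0.47, 0.29, 0.22
lx·mx: 0, 0.66, 0.94, 0.87, 0.66 → R0 = 3.13
x·lx·mx: 0, 0.66, 1.88, 2.61, 2.64 → Σ = 7.79
T = 7.79 / 3.13 = 2.488818… → 2.49

2.49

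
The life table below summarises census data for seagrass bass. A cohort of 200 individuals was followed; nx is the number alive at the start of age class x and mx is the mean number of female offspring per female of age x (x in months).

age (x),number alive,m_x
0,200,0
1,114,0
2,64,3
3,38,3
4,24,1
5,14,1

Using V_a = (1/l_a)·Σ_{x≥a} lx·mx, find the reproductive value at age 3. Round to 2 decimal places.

4.00

lx = nx/n0 = nx/200: 1, 0.57, 0.32, 0.19, 0.12, 0.07
lx·mx for x ≥ 3: 0.57, 0.12, 0.07 → sum = 0.76
V_3 = 0.76 / l_3 = 0.76 / 0.19 = 4 → 4.00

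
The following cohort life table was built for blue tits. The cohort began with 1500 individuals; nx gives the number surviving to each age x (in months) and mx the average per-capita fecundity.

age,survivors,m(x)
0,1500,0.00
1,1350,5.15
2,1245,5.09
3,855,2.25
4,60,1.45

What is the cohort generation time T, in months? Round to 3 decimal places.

1.683

lx = nx/n0 = nx/1500: 1, 0.9, 0.83, 0.57, 0.04
lx·mx: 0, 4.635, 4.2247, 1.2825, 0.058 → R0 = 10.2002
x·lx·mx: 0, 4.635, 8.4494, 3.8475, 0.232 → Σ = 17.1639
T = 17.1639 / 10.2002 = 1.682702… → 1.683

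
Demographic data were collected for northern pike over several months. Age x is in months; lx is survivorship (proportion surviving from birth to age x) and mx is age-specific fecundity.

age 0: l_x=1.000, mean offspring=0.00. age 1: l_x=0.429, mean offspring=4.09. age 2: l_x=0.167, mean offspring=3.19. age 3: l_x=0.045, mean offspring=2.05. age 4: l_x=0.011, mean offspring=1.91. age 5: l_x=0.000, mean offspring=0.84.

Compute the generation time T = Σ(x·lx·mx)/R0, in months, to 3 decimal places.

1.325

lx·mx: 0, 1.75461, 0.53273, 0.09225, 0.02101, 0 → R0 = 2.4006
x·lx·mx: 0, 1.75461, 1.06546, 0.27675, 0.08404, 0 → Σ = 3.18086
T = 3.18086 / 2.4006 = 1.325027… → 1.325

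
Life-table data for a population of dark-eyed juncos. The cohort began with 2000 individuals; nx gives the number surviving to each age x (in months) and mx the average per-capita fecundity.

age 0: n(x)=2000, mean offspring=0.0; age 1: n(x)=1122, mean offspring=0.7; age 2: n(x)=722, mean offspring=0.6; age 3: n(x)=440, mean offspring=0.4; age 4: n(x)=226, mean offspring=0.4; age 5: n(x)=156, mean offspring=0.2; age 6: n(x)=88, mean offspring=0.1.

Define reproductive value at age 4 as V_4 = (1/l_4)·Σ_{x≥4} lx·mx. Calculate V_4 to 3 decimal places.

lx = nx/n0 = nx/2000: 1, 0.561, 0.361, 0.22, 0.113, 0.078, 0.044
lx·mx for x ≥ 4: 0.0452, 0.0156, 0.0044 → sum = 0.0652
V_4 = 0.0652 / l_4 = 0.0652 / 0.113 = 0.576991… → 0.577

0.577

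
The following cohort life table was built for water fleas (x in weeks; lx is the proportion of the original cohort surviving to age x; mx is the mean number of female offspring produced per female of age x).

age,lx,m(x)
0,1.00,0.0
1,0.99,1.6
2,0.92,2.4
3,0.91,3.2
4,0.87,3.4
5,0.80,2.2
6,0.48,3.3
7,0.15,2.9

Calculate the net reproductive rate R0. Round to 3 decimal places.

lx·mx by age: 0, 1.584, 2.208, 2.912, 2.958, 1.76, 1.584, 0.435
R0 = Σ lx·mx = 13.441 → 13.441

13.441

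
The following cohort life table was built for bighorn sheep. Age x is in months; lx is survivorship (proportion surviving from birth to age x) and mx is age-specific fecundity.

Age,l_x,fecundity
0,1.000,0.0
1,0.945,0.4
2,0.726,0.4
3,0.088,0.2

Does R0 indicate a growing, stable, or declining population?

R0 = Σ lx·mx = 0 + 0.378 + 0.2904 + 0.0176 = 0.686
R0 < 1, so the population is declining.

declining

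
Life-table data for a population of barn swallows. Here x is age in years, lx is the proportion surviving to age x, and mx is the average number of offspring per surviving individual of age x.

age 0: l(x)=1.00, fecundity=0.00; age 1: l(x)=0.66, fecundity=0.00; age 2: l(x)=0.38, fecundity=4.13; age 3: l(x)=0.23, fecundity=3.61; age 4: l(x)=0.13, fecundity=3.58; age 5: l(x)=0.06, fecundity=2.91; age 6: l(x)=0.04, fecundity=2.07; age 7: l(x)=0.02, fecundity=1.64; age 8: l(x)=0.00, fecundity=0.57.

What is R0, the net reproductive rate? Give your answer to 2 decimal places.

3.16

lx·mx by age: 0, 0, 1.5694, 0.8303, 0.4654, 0.1746, 0.0828, 0.0328, 0
R0 = Σ lx·mx = 3.1553 → 3.16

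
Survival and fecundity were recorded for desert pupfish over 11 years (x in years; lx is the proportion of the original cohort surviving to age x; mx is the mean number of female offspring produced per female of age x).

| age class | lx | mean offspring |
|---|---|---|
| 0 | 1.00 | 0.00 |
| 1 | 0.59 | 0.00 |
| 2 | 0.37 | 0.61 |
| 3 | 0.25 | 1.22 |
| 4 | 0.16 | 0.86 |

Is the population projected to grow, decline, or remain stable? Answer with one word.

declining

R0 = Σ lx·mx = 0 + 0 + 0.2257 + 0.305 + 0.1376 = 0.6683
R0 < 1, so the population is declining.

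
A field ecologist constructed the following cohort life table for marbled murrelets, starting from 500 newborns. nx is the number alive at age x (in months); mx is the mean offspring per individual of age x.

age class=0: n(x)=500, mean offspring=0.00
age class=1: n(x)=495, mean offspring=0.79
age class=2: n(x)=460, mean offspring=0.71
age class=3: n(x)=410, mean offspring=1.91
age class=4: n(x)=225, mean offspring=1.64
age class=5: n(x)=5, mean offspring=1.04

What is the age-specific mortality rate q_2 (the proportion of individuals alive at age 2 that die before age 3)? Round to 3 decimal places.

0.109

lx = nx/n0 = nx/500: 1, 0.99, 0.92, 0.82, 0.45, 0.01
q_2 = (l_2 − l_3) / l_2 = (0.92 − 0.82) / 0.92
     = 0.1 / 0.92 = 0.108696… → 0.109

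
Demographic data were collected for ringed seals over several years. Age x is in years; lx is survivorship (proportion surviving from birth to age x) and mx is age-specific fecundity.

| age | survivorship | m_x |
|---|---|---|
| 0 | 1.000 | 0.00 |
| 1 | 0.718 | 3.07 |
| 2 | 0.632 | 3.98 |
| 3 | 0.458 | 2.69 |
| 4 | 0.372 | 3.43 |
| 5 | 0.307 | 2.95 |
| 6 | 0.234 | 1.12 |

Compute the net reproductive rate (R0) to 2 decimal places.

8.40

lx·mx by age: 0, 2.20426, 2.51536, 1.23202, 1.27596, 0.90565, 0.26208
R0 = Σ lx·mx = 8.39533 → 8.40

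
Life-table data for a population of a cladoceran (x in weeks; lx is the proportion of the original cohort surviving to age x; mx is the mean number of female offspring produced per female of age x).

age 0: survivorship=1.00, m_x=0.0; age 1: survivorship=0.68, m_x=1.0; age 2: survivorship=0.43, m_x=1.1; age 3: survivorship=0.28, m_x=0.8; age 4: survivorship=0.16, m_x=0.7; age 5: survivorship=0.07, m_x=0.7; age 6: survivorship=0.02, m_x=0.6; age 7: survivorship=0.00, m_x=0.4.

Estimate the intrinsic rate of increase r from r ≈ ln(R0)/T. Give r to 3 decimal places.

0.222

R0 = Σ lx·mx = 0 + 0.68 + 0.473 + 0.224 + 0.112 + 0.049 + 0.012 + 0 = 1.55
Σ x·lx·mx = 3.063; T = 3.063/1.55 = 1.97613…
r ≈ ln(R0)/T = ln(1.55)/1.97613… = 0.22177… → 0.222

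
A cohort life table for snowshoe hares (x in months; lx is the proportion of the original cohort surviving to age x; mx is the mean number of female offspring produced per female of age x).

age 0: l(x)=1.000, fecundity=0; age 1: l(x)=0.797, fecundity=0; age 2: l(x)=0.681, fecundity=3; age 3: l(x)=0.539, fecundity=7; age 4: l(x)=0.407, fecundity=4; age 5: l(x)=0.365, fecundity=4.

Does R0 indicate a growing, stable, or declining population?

growing

R0 = Σ lx·mx = 0 + 0 + 2.043 + 3.773 + 1.628 + 1.46 = 8.904
R0 > 1, so the population is growing.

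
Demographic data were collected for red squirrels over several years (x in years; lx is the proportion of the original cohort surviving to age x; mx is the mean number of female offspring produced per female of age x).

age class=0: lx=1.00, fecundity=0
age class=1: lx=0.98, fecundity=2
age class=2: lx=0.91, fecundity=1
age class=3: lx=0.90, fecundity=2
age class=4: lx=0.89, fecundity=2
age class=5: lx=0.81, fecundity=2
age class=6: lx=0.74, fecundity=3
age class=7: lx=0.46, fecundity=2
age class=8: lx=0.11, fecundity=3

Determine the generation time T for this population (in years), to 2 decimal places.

lx·mx: 0, 1.96, 0.91, 1.8, 1.78, 1.62, 2.22, 0.92, 0.33 → R0 = 11.54
x·lx·mx: 0, 1.96, 1.82, 5.4, 7.12, 8.1, 13.32, 6.44, 2.64 → Σ = 46.8
T = 46.8 / 11.54 = 4.055459… → 4.06

4.06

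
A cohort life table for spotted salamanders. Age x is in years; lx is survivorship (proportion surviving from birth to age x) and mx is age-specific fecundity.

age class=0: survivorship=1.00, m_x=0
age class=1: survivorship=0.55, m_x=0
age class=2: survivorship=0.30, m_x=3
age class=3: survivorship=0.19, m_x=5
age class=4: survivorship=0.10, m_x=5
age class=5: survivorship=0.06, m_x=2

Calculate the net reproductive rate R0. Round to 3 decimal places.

lx·mx by age: 0, 0, 0.9, 0.95, 0.5, 0.12
R0 = Σ lx·mx = 2.47 → 2.470

2.470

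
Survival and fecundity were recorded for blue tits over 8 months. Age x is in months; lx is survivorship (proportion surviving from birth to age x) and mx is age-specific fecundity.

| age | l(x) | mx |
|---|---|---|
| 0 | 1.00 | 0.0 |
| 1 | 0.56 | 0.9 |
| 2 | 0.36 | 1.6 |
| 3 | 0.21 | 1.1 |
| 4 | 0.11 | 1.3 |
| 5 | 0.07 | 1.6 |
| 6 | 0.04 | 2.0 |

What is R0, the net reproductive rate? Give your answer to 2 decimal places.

lx·mx by age: 0, 0.504, 0.576, 0.231, 0.143, 0.112, 0.08
R0 = Σ lx·mx = 1.646 → 1.65

1.65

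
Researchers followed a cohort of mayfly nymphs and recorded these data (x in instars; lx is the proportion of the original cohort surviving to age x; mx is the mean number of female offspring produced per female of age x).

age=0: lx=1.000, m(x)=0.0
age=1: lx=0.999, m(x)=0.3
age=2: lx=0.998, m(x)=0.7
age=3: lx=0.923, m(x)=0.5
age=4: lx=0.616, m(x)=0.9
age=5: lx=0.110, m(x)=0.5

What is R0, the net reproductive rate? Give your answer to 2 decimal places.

lx·mx by age: 0, 0.2997, 0.6986, 0.4615, 0.5544, 0.055
R0 = Σ lx·mx = 2.0692 → 2.07

2.07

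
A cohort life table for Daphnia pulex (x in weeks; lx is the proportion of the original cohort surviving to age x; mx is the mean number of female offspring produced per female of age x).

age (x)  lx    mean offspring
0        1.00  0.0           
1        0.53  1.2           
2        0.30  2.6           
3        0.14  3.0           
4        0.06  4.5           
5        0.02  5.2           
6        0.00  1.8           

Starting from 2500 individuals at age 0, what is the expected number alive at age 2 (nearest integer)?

Expected survivors = N0 · l_2 = 2500 × 0.30 = 750 → 750

750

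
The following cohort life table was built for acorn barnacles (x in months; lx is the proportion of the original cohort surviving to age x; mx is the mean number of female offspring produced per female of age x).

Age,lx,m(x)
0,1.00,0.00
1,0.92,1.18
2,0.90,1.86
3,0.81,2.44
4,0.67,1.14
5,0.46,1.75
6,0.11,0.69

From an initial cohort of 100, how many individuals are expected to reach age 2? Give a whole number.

90

Expected survivors = N0 · l_2 = 100 × 0.90 = 90 → 90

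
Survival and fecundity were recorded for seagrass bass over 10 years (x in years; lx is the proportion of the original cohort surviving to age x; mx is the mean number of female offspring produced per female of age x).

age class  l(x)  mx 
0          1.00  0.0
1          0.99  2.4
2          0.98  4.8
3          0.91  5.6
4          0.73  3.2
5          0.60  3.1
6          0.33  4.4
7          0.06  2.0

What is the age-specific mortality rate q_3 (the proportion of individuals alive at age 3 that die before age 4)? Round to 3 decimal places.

q_3 = (l_3 − l_4) / l_3 = (0.91 − 0.73) / 0.91
     = 0.18 / 0.91 = 0.197802… → 0.198

0.198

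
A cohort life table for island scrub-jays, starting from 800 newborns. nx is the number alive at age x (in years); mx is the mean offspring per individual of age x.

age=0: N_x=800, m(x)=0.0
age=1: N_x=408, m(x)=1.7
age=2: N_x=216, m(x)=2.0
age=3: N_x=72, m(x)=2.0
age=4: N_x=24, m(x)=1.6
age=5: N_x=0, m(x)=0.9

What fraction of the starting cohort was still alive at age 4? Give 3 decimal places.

l_4 = n_4/n_0 = 24/800 = 0.03 → 0.030

0.030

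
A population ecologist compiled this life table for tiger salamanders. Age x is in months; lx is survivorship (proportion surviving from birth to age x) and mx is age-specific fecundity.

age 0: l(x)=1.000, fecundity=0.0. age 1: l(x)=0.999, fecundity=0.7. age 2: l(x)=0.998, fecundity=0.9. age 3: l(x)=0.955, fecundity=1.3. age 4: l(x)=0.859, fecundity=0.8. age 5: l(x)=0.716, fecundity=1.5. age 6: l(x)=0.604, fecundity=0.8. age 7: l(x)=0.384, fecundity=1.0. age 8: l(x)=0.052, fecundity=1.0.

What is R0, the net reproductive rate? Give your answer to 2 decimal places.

5.52

lx·mx by age: 0, 0.6993, 0.8982, 1.2415, 0.6872, 1.074, 0.4832, 0.384, 0.052
R0 = Σ lx·mx = 5.5194 → 5.52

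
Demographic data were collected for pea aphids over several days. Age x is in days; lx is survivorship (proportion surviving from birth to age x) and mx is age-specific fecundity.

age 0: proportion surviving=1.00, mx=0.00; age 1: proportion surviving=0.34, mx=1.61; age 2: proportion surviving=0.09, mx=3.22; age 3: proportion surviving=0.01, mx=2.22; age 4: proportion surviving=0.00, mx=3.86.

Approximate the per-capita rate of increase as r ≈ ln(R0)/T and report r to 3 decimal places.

R0 = Σ lx·mx = 0 + 0.5474 + 0.2898 + 0.0222 + 0 = 0.8594
Σ x·lx·mx = 1.1936; T = 1.1936/0.8594 = 1.38888…
r ≈ ln(R0)/T = ln(0.8594)/1.38888… = -0.1091… → -0.109

-0.109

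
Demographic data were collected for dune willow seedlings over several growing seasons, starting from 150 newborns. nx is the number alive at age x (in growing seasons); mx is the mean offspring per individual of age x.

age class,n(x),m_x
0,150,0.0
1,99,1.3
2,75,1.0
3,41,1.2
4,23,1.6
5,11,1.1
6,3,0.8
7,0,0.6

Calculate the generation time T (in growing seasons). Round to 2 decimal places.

2.13

lx = nx/n0 = nx/150: 1, 0.66, 0.5, 0.27333…, 0.15333…, 0.07333…, 0.02, 0
lx·mx: 0, 0.858, 0.5, 0.328…, 0.245333…, 0.080667…, 0.016, 0 → R0 = 2.028…
x·lx·mx: 0, 0.858, 1, 0.984…, 0.981333…, 0.403333…, 0.096, 0 → Σ = 4.322667…
T = 4.322667… / 2.028… = 2.131492… → 2.13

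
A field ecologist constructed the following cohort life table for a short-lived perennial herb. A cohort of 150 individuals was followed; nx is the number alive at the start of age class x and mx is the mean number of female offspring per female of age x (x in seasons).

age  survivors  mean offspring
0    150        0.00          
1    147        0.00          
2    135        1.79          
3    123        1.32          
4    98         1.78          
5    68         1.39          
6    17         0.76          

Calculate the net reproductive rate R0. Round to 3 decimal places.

lx = nx/n0 = nx/150: 1, 0.98, 0.9, 0.82, 0.65333…, 0.45333…, 0.11333…
lx·mx by age: 0, 0, 1.611, 1.0824, 1.162933…, 0.630133…, 0.086133…
R0 = Σ lx·mx = 4.5726… → 4.573

4.573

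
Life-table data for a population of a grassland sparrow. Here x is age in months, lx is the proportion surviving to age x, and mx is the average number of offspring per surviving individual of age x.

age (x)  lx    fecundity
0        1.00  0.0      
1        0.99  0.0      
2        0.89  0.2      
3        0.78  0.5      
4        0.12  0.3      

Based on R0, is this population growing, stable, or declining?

declining

R0 = Σ lx·mx = 0 + 0 + 0.178 + 0.39 + 0.036 = 0.604
R0 < 1, so the population is declining.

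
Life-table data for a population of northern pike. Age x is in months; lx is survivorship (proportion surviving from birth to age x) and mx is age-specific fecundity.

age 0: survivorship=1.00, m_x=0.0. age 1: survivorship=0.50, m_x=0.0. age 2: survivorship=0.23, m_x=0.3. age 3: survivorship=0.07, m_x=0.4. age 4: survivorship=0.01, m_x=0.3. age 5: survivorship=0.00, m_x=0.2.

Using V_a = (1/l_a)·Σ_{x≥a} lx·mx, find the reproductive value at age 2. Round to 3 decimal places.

0.435

lx·mx for x ≥ 2: 0.069, 0.028, 0.003, 0 → sum = 0.1
V_2 = 0.1 / l_2 = 0.1 / 0.23 = 0.434783… → 0.435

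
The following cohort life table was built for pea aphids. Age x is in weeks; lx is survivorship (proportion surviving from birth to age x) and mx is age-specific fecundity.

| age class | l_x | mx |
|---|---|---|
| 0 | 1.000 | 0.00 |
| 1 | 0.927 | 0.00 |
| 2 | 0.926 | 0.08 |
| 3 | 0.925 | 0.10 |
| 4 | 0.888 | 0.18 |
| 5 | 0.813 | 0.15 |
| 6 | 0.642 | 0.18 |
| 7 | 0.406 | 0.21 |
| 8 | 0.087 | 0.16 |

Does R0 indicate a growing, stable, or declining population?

declining

R0 = Σ lx·mx = 0 + 0 + 0.07408 + 0.0925 + 0.15984 + 0.12195 + 0.11556 + 0.08526 + 0.01392 = 0.66311
R0 < 1, so the population is declining.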